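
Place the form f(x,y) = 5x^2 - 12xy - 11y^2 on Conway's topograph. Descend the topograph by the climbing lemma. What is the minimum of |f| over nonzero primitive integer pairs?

descent: ρ → (-11,12,5)  [lands on river]
river: ρ → (5,18,-2)
river: ρ → (-2,18,5)
river: ρ → (5,12,-11)
river: ρ → (-11,10,6)
river: ρ → (6,14,-7)
river: ρ → (-7,14,6)
river: ρ → (6,10,-11)
closes: descent 1, river 8
min |a| on river = 2

2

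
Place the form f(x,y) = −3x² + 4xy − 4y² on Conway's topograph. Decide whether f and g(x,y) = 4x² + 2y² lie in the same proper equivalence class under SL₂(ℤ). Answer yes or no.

D₁ = -32, D₂ = -32
f is negative-definite; reduce −f:
−f: translate: b→2 (≡-4 mod 6), so (3,-4,4)→(3,2,3)
−f: reduced (well bottom): (3,2,3) with a≤c, −a<b≤a
flip sign back: reduced form of f is (-3,-2,-3)
g: flip: (4,0,2)→(2,0,4)
g: reduced (well bottom): (2,0,4) with a≤c, −a<b≤a
reduced forms (-3, -2, -3) vs (2, 0, 4) ⇒ inequivalent

no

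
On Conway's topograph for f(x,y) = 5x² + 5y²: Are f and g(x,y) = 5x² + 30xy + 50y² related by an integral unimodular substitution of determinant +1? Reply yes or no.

D₁ = -100, D₂ = -100
f: reduced (well bottom): (5,0,5) with a≤c, −a<b≤a
g: translate: b→0 (≡30 mod 10), so (5,30,50)→(5,0,5)
g: reduced (well bottom): (5,0,5) with a≤c, −a<b≤a
reduced forms (5, 0, 5) vs (5, 0, 5) ⇒ equivalent

yes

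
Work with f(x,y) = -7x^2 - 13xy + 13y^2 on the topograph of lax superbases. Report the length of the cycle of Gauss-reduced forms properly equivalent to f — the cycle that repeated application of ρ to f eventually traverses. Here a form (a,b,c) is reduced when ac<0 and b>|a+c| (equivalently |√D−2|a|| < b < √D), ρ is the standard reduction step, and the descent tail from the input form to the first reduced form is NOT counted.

D = 533, ⌊√D⌋ = 23
descent: ρ → (13,13,-7)  [lands on river]
river: ρ → (-7,15,11)
river: ρ → (11,7,-11)
river: ρ → (-11,15,7)
river: ρ → (7,13,-13)
river: ρ → (-13,13,7)
river: ρ → (7,15,-11)
river: ρ → (-11,7,11)
river: ρ → (11,15,-7)
river: ρ → (-7,13,13)
ρ-cycle length = 10 (tail of 1 descent step not counted)

10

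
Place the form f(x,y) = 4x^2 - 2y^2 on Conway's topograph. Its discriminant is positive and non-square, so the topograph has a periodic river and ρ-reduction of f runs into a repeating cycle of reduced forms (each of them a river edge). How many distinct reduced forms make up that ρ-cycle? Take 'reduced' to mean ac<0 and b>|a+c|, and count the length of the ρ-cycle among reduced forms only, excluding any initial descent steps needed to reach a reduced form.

D = 32, ⌊√D⌋ = 5
descent: ρ → (-2,4,2)  [lands on river]
river: ρ → (2,4,-2)
ρ-cycle length = 2 (tail of 1 descent step not counted)

2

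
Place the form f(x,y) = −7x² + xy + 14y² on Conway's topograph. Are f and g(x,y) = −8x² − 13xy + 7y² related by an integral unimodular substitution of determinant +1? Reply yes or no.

D₁ = 393, D₂ = 393
river cycle of f (length 16): (-7, 15, 6), (6, 9, -13), (-13, 17, 2), (2, 19, -4), (-4, 13, 14), (14, 15, -3), (-3, 15, 14), (14, 13, -4), (-4, 19, 2), (2, 17, -13), … (6 more)
river cycle of g (length 16): (7, 13, -8), (-8, 19, 1), (1, 19, -8), (-8, 13, 7), (7, 15, -6), (-6, 9, 13), (13, 17, -2), (-2, 19, 4), (4, 13, -14), (-14, 15, 3), … (6 more)
cycles differ ⇒ inequivalent

no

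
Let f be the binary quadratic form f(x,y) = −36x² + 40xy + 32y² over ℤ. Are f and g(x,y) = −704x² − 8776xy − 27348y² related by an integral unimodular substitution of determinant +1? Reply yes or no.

D₁ = 6208, D₂ = 6208
river cycle of f (length 22): (32, 24, -44), (-44, 64, 12), (12, 56, -64), (-64, 72, 4), (4, 72, -64), (-64, 56, 12), (12, 64, -44), (-44, 24, 32), (32, 40, -36), (-36, 32, 36), … (12 more)
river cycle of g (length 22): (-36, 40, 32), (32, 24, -44), (-44, 64, 12), (12, 56, -64), (-64, 72, 4), (4, 72, -64), (-64, 56, 12), (12, 64, -44), (-44, 24, 32), (32, 40, -36), … (12 more)
cycles coincide ⇒ equivalent

yes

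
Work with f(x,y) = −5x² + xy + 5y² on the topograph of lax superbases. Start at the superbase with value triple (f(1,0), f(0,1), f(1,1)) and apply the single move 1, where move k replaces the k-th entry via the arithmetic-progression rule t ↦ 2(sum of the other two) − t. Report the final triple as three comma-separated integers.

start (-5,5,1) = (f(1,0),f(0,1),f(1,1))
replace slot 1: 2·(5+1) − (-5) = 17 → (17,5,1)

17,5,1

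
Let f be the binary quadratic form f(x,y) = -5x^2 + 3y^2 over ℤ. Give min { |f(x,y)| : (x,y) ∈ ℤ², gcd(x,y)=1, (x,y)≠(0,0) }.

descent: ρ → (3,6,-2)  [lands on river]
river: ρ → (-2,6,3)
closes: descent 1, river 2
min |a| on river = 2

2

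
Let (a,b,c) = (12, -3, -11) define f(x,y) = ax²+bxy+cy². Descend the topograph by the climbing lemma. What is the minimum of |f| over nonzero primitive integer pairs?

descent: ρ → (-11,3,12)  [lands on river]
river: ρ → (12,21,-2)
river: ρ → (-2,23,1)
river: ρ → (1,23,-2)
river: ρ → (-2,21,12)
river: ρ → (12,3,-11)
river: ρ → (-11,19,4)
river: ρ → (4,21,-6)
river: ρ → (-6,15,13)
river: ρ → (13,11,-8)
river: ρ → (-8,21,3)
river: ρ → (3,21,-8)
river: ρ → (-8,11,13)
river: ρ → (13,15,-6)
river: ρ → (-6,21,4)
river: ρ → (4,19,-11)
closes: descent 1, river 16
min |a| on river = 1

1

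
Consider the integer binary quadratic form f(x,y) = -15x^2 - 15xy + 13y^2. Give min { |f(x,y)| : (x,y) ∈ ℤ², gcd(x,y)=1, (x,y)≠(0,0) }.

descent: ρ → (13,15,-15)  [lands on river]
river: ρ → (-15,15,13)
river: ρ → (13,11,-17)
river: ρ → (-17,23,7)
river: ρ → (7,19,-23)
river: ρ → (-23,27,3)
river: ρ → (3,27,-23)
river: ρ → (-23,19,7)
river: ρ → (7,23,-17)
river: ρ → (-17,11,13)
closes: descent 1, river 10
min |a| on river = 3

3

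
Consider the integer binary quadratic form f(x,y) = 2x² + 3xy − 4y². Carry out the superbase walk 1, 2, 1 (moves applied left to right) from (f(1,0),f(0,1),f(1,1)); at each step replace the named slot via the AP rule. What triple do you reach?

start (2,-4,1) = (f(1,0),f(0,1),f(1,1))
replace slot 1: 2·((-4)+1) − 2 = -8 → (-8,-4,1)
replace slot 2: 2·((-8)+1) − (-4) = -10 → (-8,-10,1)
replace slot 1: 2·((-10)+1) − (-8) = -10 → (-10,-10,1)

-10,-10,1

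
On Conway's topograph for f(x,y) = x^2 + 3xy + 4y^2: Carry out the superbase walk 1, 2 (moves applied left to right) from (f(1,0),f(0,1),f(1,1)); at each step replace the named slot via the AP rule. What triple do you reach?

start (1,4,8) = (f(1,0),f(0,1),f(1,1))
replace slot 1: 2·(4+8) − 1 = 23 → (23,4,8)
replace slot 2: 2·(23+8) − 4 = 58 → (23,58,8)

23,58,8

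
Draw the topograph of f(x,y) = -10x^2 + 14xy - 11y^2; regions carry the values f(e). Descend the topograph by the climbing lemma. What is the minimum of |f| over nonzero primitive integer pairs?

translate: b→6 (≡-14 mod 20), so (10,-14,11)→(10,6,7)
flip: (10,6,7)→(7,-6,10)
reduced (well bottom): (7,-6,10) with a≤c, −a<b≤a
well minimum |f| = |-7| = 7 (negative-definite)

7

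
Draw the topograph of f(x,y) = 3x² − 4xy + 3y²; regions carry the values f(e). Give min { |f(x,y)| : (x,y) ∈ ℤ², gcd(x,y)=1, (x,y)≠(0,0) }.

translate: b→2 (≡-4 mod 6), so (3,-4,3)→(3,2,2)
flip: (3,2,2)→(2,-2,3)
translate: b→2 (≡-2 mod 4), so (2,-2,3)→(2,2,3)
reduced (well bottom): (2,2,3) with a≤c, −a<b≤a
well minimum = a = 2

2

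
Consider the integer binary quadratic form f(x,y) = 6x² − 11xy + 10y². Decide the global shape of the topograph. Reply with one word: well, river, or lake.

D = b²−4ac = (-11)² − 4·6·10 = -119
D < 0 ⇒ definite ⇒ every region one sign ⇒ single well

well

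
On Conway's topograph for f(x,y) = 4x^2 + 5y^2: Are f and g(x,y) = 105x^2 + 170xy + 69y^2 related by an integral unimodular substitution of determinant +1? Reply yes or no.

D₁ = -80, D₂ = -80
f: reduced (well bottom): (4,0,5) with a≤c, −a<b≤a
g: translate: b→-40 (≡170 mod 210), so (105,170,69)→(105,-40,4)
g: flip: (105,-40,4)→(4,40,105)
g: translate: b→0 (≡40 mod 8), so (4,40,105)→(4,0,5)
g: reduced (well bottom): (4,0,5) with a≤c, −a<b≤a
reduced forms (4, 0, 5) vs (4, 0, 5) ⇒ equivalent

yes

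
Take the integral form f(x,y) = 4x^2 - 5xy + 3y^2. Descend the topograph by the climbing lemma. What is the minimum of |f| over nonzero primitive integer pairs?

translate: b→3 (≡-5 mod 8), so (4,-5,3)→(4,3,2)
flip: (4,3,2)→(2,-3,4)
translate: b→1 (≡-3 mod 4), so (2,-3,4)→(2,1,3)
reduced (well bottom): (2,1,3) with a≤c, −a<b≤a
well minimum = a = 2

2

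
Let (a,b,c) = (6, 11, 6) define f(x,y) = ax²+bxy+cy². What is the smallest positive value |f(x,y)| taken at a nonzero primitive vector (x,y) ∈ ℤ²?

translate: b→-1 (≡11 mod 12), so (6,11,6)→(6,-1,1)
flip: (6,-1,1)→(1,1,6)
reduced (well bottom): (1,1,6) with a≤c, −a<b≤a
well minimum = a = 1

1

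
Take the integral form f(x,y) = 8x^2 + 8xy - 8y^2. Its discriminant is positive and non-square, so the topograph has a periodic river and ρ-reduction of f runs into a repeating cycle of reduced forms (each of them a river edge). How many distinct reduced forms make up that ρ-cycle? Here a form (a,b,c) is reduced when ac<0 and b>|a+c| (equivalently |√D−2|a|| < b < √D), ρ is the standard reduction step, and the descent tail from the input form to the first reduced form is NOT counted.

D = 320, ⌊√D⌋ = 17
river: ρ → (-8,8,8)
river: ρ → (8,8,-8)
ρ-cycle length = 2 (tail of 0 descent steps not counted)

2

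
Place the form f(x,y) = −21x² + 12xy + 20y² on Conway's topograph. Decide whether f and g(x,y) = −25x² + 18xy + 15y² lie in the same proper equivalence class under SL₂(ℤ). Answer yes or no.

D₁ = 1824, D₂ = 1824
river cycle of f (length 10): (20, 28, -13), (-13, 24, 24), (24, 24, -13), (-13, 28, 20), (20, 12, -21), (-21, 30, 11), (11, 36, -12), (-12, 36, 11), (11, 30, -21), (-21, 12, 20)
river cycle of g (length 6): (15, 42, -1), (-1, 42, 15), (15, 18, -25), (-25, 32, 8), (8, 32, -25), (-25, 18, 15)
cycles differ ⇒ inequivalent

no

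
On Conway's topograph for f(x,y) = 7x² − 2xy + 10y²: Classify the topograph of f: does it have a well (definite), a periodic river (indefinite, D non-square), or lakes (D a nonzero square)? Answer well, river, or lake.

D = b²−4ac = (-2)² − 4·7·10 = -276
D < 0 ⇒ definite ⇒ every region one sign ⇒ single well

well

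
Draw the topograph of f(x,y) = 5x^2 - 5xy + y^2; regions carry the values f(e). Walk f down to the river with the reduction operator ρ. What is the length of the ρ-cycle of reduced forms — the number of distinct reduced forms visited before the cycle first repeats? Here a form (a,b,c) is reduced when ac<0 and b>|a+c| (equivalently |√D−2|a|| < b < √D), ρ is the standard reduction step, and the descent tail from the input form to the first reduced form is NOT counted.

D = 5, ⌊√D⌋ = 2
descent: ρ → (1,1,-1)  [lands on river]
river: ρ → (-1,1,1)
ρ-cycle length = 2 (tail of 1 descent step not counted)

2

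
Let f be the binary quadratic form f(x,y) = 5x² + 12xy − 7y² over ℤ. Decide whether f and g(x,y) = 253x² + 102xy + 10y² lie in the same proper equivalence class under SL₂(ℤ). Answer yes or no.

D₁ = 284, D₂ = 284
river cycle of f (length 8): (-7, 16, 1), (1, 16, -7), (-7, 12, 5), (5, 8, -11), (-11, 14, 2), (2, 14, -11), (-11, 8, 5), (5, 12, -7)
river cycle of g (length 8): (-7, 16, 1), (1, 16, -7), (-7, 12, 5), (5, 8, -11), (-11, 14, 2), (2, 14, -11), (-11, 8, 5), (5, 12, -7)
cycles coincide ⇒ equivalent

yes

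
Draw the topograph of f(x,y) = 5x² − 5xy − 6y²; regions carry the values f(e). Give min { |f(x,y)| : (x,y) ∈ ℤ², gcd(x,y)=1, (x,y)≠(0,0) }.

descent: ρ → (-6,5,5)  [lands on river]
river: ρ → (5,5,-6)
river: ρ → (-6,7,4)
river: ρ → (4,9,-4)
river: ρ → (-4,7,6)
river: ρ → (6,5,-5)
river: ρ → (-5,5,6)
river: ρ → (6,7,-4)
river: ρ → (-4,9,4)
river: ρ → (4,7,-6)
closes: descent 1, river 10
min |a| on river = 4

4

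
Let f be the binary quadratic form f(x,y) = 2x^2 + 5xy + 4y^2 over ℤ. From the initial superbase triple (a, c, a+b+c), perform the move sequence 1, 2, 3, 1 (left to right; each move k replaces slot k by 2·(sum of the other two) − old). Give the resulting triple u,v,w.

start (2,4,11) = (f(1,0),f(0,1),f(1,1))
replace slot 1: 2·(4+11) − 2 = 28 → (28,4,11)
replace slot 2: 2·(28+11) − 4 = 74 → (28,74,11)
replace slot 3: 2·(28+74) − 11 = 193 → (28,74,193)
replace slot 1: 2·(74+193) − 28 = 506 → (506,74,193)

506,74,193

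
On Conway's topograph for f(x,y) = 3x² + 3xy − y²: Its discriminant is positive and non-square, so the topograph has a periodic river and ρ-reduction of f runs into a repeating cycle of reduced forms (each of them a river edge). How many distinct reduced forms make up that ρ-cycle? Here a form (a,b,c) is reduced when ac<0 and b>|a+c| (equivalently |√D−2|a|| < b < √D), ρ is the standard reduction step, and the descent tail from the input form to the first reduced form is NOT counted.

D = 21, ⌊√D⌋ = 4
river: ρ → (-1,3,3)
river: ρ → (3,3,-1)
ρ-cycle length = 2 (tail of 0 descent steps not counted)

2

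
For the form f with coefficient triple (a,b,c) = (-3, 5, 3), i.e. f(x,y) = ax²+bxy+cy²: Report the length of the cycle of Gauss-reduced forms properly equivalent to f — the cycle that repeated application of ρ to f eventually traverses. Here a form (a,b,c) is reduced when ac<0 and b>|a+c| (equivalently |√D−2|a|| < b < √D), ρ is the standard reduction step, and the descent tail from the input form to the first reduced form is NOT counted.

D = 61, ⌊√D⌋ = 7
river: ρ → (3,7,-1)
river: ρ → (-1,7,3)
river: ρ → (3,5,-3)
river: ρ → (-3,7,1)
river: ρ → (1,7,-3)
river: ρ → (-3,5,3)
ρ-cycle length = 6 (tail of 0 descent steps not counted)

6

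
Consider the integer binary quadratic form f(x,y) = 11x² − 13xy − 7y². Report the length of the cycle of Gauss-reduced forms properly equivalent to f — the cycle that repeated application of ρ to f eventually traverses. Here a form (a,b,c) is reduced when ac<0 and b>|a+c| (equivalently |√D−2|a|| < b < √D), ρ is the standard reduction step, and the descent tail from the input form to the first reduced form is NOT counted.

D = 477, ⌊√D⌋ = 21
descent: ρ → (-7,13,11)  [lands on river]
river: ρ → (11,9,-9)
river: ρ → (-9,9,11)
river: ρ → (11,13,-7)
river: ρ → (-7,15,9)
river: ρ → (9,21,-1)
river: ρ → (-1,21,9)
river: ρ → (9,15,-7)
ρ-cycle length = 8 (tail of 1 descent step not counted)

8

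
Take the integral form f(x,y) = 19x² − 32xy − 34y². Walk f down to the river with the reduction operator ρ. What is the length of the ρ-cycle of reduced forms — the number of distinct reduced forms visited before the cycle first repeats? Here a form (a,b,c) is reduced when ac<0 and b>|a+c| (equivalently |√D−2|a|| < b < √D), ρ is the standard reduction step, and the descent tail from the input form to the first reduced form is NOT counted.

D = 3608, ⌊√D⌋ = 60
descent: ρ → (-34,32,19)  [lands on river]
river: ρ → (19,44,-22)
river: ρ → (-22,44,19)
river: ρ → (19,32,-34)
river: ρ → (-34,36,17)
river: ρ → (17,32,-38)
river: ρ → (-38,44,11)
river: ρ → (11,44,-38)
river: ρ → (-38,32,17)
river: ρ → (17,36,-34)
ρ-cycle length = 10 (tail of 1 descent step not counted)

10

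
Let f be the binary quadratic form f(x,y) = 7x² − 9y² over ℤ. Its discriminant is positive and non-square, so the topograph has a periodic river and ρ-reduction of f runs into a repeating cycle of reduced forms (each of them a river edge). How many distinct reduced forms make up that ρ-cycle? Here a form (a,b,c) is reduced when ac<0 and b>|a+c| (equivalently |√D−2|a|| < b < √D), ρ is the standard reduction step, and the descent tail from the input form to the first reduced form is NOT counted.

D = 252, ⌊√D⌋ = 15
descent: ρ → (-9,0,7)
descent: ρ → (7,14,-2)  [lands on river]
river: ρ → (-2,14,7)
ρ-cycle length = 2 (tail of 2 descent steps not counted)

2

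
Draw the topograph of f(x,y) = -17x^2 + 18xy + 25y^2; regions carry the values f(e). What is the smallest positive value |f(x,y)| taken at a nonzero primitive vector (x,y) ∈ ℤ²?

river: ρ → (25,32,-10)
river: ρ → (-10,28,31)
river: ρ → (31,34,-7)
river: ρ → (-7,36,26)
river: ρ → (26,16,-17)
river: ρ → (-17,18,25)
closes: descent 0, river 6
min |a| on river = 7

7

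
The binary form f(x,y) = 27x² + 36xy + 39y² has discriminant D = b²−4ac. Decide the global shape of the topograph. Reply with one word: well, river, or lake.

D = b²−4ac = 36² − 4·27·39 = -2916
D < 0 ⇒ definite ⇒ every region one sign ⇒ single well

well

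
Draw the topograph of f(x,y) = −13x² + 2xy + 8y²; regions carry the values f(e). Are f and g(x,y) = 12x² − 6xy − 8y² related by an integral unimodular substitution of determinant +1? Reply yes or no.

D₁ = 420, D₂ = 420
river cycle of f (length 4): (8, 14, -7), (-7, 14, 8), (8, 18, -3), (-3, 18, 8)
river cycle of g (length 6): (-8, 6, 12), (12, 18, -2), (-2, 18, 12), (12, 6, -8), (-8, 10, 10), (10, 10, -8)
cycles differ ⇒ inequivalent

no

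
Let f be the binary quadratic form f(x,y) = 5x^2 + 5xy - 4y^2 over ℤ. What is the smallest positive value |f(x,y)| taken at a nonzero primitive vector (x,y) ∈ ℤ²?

river: ρ → (-4,3,6)
river: ρ → (6,9,-1)
river: ρ → (-1,9,6)
river: ρ → (6,3,-4)
river: ρ → (-4,5,5)
river: ρ → (5,5,-4)
closes: descent 0, river 6
min |a| on river = 1

1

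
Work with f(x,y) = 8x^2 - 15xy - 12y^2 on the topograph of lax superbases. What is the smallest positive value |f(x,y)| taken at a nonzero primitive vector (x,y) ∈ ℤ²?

descent: ρ → (-12,15,8)  [lands on river]
river: ρ → (8,17,-10)
river: ρ → (-10,23,2)
river: ρ → (2,21,-21)
river: ρ → (-21,21,2)
river: ρ → (2,23,-10)
river: ρ → (-10,17,8)
river: ρ → (8,15,-12)
river: ρ → (-12,9,11)
river: ρ → (11,13,-10)
river: ρ → (-10,7,14)
river: ρ → (14,21,-3)
river: ρ → (-3,21,14)
river: ρ → (14,7,-10)
river: ρ → (-10,13,11)
river: ρ → (11,9,-12)
closes: descent 1, river 16
min |a| on river = 2

2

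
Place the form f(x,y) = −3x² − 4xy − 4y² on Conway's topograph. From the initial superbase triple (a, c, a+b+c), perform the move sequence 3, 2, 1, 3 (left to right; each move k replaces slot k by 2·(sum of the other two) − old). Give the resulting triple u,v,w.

start (-3,-4,-11) = (f(1,0),f(0,1),f(1,1))
replace slot 3: 2·((-3)+(-4)) − (-11) = -3 → (-3,-4,-3)
replace slot 2: 2·((-3)+(-3)) − (-4) = -8 → (-3,-8,-3)
replace slot 1: 2·((-8)+(-3)) − (-3) = -19 → (-19,-8,-3)
replace slot 3: 2·((-19)+(-8)) − (-3) = -51 → (-19,-8,-51)

-19,-8,-51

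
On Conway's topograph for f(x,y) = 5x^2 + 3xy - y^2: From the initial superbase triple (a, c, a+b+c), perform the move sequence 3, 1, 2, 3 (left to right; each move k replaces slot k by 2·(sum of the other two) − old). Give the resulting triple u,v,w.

start (5,-1,7) = (f(1,0),f(0,1),f(1,1))
replace slot 3: 2·(5+(-1)) − 7 = 1 → (5,-1,1)
replace slot 1: 2·((-1)+1) − 5 = -5 → (-5,-1,1)
replace slot 2: 2·((-5)+1) − (-1) = -7 → (-5,-7,1)
replace slot 3: 2·((-5)+(-7)) − 1 = -25 → (-5,-7,-25)

-5,-7,-25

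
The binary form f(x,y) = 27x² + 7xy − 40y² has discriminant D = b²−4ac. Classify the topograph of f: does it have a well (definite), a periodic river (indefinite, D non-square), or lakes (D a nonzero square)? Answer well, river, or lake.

D = b²−4ac = 7² − 4·27·(-40) = 4369
D > 0 non-square ⇒ indefinite ⇒ periodic river

river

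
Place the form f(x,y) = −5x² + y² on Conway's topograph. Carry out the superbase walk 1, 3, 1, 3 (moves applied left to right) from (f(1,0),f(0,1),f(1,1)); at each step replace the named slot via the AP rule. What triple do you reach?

start (-5,1,-4) = (f(1,0),f(0,1),f(1,1))
replace slot 1: 2·(1+(-4)) − (-5) = -1 → (-1,1,-4)
replace slot 3: 2·((-1)+1) − (-4) = 4 → (-1,1,4)
replace slot 1: 2·(1+4) − (-1) = 11 → (11,1,4)
replace slot 3: 2·(11+1) − 4 = 20 → (11,1,20)

11,1,20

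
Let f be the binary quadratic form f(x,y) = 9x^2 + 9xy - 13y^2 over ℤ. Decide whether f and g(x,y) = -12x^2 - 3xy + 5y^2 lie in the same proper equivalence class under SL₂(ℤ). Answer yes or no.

D₁ = 549, D₂ = 249
discriminants differ ⇒ not SL₂(ℤ)-equivalent

no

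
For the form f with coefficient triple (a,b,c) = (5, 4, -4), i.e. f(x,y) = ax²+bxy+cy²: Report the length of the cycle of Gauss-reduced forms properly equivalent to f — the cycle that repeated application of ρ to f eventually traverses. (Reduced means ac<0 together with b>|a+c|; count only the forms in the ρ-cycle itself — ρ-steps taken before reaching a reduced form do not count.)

D = 96, ⌊√D⌋ = 9
river: ρ → (-4,4,5)
river: ρ → (5,6,-3)
river: ρ → (-3,6,5)
river: ρ → (5,4,-4)
ρ-cycle length = 4 (tail of 0 descent steps not counted)

4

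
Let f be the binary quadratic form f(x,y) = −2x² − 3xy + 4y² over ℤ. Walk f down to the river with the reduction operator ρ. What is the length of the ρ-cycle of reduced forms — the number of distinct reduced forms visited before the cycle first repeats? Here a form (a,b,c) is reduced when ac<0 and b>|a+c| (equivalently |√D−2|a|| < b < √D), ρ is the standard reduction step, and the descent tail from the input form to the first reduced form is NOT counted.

D = 41, ⌊√D⌋ = 6
descent: ρ → (4,3,-2)  [lands on river]
river: ρ → (-2,5,2)
river: ρ → (2,3,-4)
river: ρ → (-4,5,1)
river: ρ → (1,5,-4)
river: ρ → (-4,3,2)
river: ρ → (2,5,-2)
river: ρ → (-2,3,4)
river: ρ → (4,5,-1)
river: ρ → (-1,5,4)
ρ-cycle length = 10 (tail of 1 descent step not counted)

10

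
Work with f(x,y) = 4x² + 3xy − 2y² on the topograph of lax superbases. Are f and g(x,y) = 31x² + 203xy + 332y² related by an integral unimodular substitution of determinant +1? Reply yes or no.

D₁ = 41, D₂ = 41
river cycle of f (length 10): (-2, 5, 2), (2, 3, -4), (-4, 5, 1), (1, 5, -4), (-4, 3, 2), (2, 5, -2), (-2, 3, 4), (4, 5, -1), (-1, 5, 4), (4, 3, -2)
river cycle of g (length 10): (2, 3, -4), (-4, 5, 1), (1, 5, -4), (-4, 3, 2), (2, 5, -2), (-2, 3, 4), (4, 5, -1), (-1, 5, 4), (4, 3, -2), (-2, 5, 2)
cycles coincide ⇒ equivalent

yes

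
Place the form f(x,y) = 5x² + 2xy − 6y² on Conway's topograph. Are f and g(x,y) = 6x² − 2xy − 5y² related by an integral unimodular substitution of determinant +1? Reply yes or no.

D₁ = 124, D₂ = 124
river cycle of f (length 8): (-6, 10, 1), (1, 10, -6), (-6, 2, 5), (5, 8, -3), (-3, 10, 2), (2, 10, -3), (-3, 8, 5), (5, 2, -6)
river cycle of g (length 8): (-5, 2, 6), (6, 10, -1), (-1, 10, 6), (6, 2, -5), (-5, 8, 3), (3, 10, -2), (-2, 10, 3), (3, 8, -5)
cycles differ ⇒ inequivalent

no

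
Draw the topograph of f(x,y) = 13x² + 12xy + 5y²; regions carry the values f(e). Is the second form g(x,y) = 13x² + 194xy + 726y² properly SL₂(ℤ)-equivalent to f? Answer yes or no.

D₁ = -116, D₂ = -116
f: flip: (13,12,5)→(5,-12,13)
f: translate: b→-2 (≡-12 mod 10), so (5,-12,13)→(5,-2,6)
f: reduced (well bottom): (5,-2,6) with a≤c, −a<b≤a
g: translate: b→12 (≡194 mod 26), so (13,194,726)→(13,12,5)
g: flip: (13,12,5)→(5,-12,13)
g: translate: b→-2 (≡-12 mod 10), so (5,-12,13)→(5,-2,6)
g: reduced (well bottom): (5,-2,6) with a≤c, −a<b≤a
reduced forms (5, -2, 6) vs (5, -2, 6) ⇒ equivalent

yes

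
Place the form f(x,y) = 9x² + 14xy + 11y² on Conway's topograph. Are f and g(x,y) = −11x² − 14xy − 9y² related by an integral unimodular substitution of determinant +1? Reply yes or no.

D₁ = -200, D₂ = -200
f: translate: b→-4 (≡14 mod 18), so (9,14,11)→(9,-4,6)
f: flip: (9,-4,6)→(6,4,9)
f: reduced (well bottom): (6,4,9) with a≤c, −a<b≤a
g is negative-definite; reduce −g:
−g: translate: b→-8 (≡14 mod 22), so (11,14,9)→(11,-8,6)
−g: flip: (11,-8,6)→(6,8,11)
−g: translate: b→-4 (≡8 mod 12), so (6,8,11)→(6,-4,9)
−g: reduced (well bottom): (6,-4,9) with a≤c, −a<b≤a
flip sign back: reduced form of g is (-6,4,-9)
reduced forms (6, 4, 9) vs (-6, 4, -9) ⇒ inequivalent

no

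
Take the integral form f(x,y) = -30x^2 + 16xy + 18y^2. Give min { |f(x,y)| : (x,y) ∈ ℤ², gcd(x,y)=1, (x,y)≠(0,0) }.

river: ρ → (18,20,-28)
river: ρ → (-28,36,10)
river: ρ → (10,44,-12)
river: ρ → (-12,28,34)
river: ρ → (34,40,-6)
river: ρ → (-6,44,20)
river: ρ → (20,36,-14)
river: ρ → (-14,48,2)
river: ρ → (2,48,-14)
river: ρ → (-14,36,20)
river: ρ → (20,44,-6)
river: ρ → (-6,40,34)
river: ρ → (34,28,-12)
river: ρ → (-12,44,10)
river: ρ → (10,36,-28)
river: ρ → (-28,20,18)
river: ρ → (18,16,-30)
river: ρ → (-30,44,4)
river: ρ → (4,44,-30)
river: ρ → (-30,16,18)
closes: descent 0, river 20
min |a| on river = 2

2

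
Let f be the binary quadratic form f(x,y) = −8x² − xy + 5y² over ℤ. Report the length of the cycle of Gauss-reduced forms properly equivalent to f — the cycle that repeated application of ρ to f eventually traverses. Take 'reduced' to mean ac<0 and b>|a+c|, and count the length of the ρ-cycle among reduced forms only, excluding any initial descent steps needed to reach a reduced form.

D = 161, ⌊√D⌋ = 12
descent: ρ → (5,11,-2)  [lands on river]
river: ρ → (-2,9,10)
river: ρ → (10,11,-1)
river: ρ → (-1,11,10)
river: ρ → (10,9,-2)
river: ρ → (-2,11,5)
river: ρ → (5,9,-4)
river: ρ → (-4,7,7)
river: ρ → (7,7,-4)
river: ρ → (-4,9,5)
ρ-cycle length = 10 (tail of 1 descent step not counted)

10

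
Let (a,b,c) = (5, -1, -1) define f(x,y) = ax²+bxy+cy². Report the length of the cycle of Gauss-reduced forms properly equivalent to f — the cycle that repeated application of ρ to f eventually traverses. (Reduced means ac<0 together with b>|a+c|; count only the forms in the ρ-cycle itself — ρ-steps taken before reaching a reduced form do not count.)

D = 21, ⌊√D⌋ = 4
descent: ρ → (-1,3,3)  [lands on river]
river: ρ → (3,3,-1)
ρ-cycle length = 2 (tail of 1 descent step not counted)

2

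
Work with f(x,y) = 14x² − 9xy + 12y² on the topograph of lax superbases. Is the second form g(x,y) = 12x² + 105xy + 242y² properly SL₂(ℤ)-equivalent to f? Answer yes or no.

D₁ = -591, D₂ = -591
f: flip: (14,-9,12)→(12,9,14)
f: reduced (well bottom): (12,9,14) with a≤c, −a<b≤a
g: translate: b→9 (≡105 mod 24), so (12,105,242)→(12,9,14)
g: reduced (well bottom): (12,9,14) with a≤c, −a<b≤a
reduced forms (12, 9, 14) vs (12, 9, 14) ⇒ equivalent

yes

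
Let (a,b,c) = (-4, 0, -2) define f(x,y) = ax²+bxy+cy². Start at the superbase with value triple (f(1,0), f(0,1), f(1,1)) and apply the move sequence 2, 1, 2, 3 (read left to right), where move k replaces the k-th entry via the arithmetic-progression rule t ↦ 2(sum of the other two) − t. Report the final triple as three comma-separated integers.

start (-4,-2,-6) = (f(1,0),f(0,1),f(1,1))
replace slot 2: 2·((-4)+(-6)) − (-2) = -18 → (-4,-18,-6)
replace slot 1: 2·((-18)+(-6)) − (-4) = -44 → (-44,-18,-6)
replace slot 2: 2·((-44)+(-6)) − (-18) = -82 → (-44,-82,-6)
replace slot 3: 2·((-44)+(-82)) − (-6) = -246 → (-44,-82,-246)

-44,-82,-246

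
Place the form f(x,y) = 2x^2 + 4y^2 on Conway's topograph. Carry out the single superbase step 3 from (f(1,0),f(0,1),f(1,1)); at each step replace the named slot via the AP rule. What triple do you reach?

start (2,4,6) = (f(1,0),f(0,1),f(1,1))
replace slot 3: 2·(2+4) − 6 = 6 → (2,4,6)

2,4,6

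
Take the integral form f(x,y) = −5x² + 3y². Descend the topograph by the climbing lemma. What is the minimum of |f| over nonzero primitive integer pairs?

descent: ρ → (3,6,-2)  [lands on river]
river: ρ → (-2,6,3)
closes: descent 1, river 2
min |a| on river = 2

2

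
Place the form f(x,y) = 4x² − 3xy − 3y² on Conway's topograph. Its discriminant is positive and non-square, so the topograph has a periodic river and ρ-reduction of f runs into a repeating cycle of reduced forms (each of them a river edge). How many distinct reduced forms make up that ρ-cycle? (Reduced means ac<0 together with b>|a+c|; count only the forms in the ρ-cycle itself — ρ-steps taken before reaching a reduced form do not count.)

D = 57, ⌊√D⌋ = 7
descent: ρ → (-3,3,4)  [lands on river]
river: ρ → (4,5,-2)
river: ρ → (-2,7,1)
river: ρ → (1,7,-2)
river: ρ → (-2,5,4)
river: ρ → (4,3,-3)
ρ-cycle length = 6 (tail of 1 descent step not counted)

6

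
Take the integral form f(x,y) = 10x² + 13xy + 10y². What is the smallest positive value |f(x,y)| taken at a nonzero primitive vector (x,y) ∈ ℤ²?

translate: b→-7 (≡13 mod 20), so (10,13,10)→(10,-7,7)
flip: (10,-7,7)→(7,7,10)
reduced (well bottom): (7,7,10) with a≤c, −a<b≤a
well minimum = a = 7

7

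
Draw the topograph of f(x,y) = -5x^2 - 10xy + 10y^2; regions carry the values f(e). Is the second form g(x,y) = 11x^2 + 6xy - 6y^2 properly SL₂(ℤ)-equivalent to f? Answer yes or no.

D₁ = 300, D₂ = 300
river cycle of f (length 2): (10, 10, -5), (-5, 10, 10)
river cycle of g (length 4): (-6, 6, 11), (11, 16, -1), (-1, 16, 11), (11, 6, -6)
cycles differ ⇒ inequivalent

no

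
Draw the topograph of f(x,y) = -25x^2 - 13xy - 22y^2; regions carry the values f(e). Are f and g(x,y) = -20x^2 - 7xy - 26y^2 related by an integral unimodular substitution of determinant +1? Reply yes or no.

D₁ = -2031, D₂ = -2031
f is negative-definite; reduce −f:
−f: flip: (25,13,22)→(22,-13,25)
−f: reduced (well bottom): (22,-13,25) with a≤c, −a<b≤a
flip sign back: reduced form of f is (-22,13,-25)
g is negative-definite; reduce −g:
−g: reduced (well bottom): (20,7,26) with a≤c, −a<b≤a
flip sign back: reduced form of g is (-20,-7,-26)
reduced forms (-22, 13, -25) vs (-20, -7, -26) ⇒ inequivalent

no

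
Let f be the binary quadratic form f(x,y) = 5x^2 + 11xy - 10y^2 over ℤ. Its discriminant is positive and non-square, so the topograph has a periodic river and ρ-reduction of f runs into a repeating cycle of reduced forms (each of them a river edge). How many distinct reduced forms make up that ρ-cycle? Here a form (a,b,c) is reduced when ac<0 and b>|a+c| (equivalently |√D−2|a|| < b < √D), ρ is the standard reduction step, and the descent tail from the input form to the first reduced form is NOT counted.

D = 321, ⌊√D⌋ = 17
river: ρ → (-10,9,6)
river: ρ → (6,15,-4)
river: ρ → (-4,17,2)
river: ρ → (2,15,-12)
river: ρ → (-12,9,5)
river: ρ → (5,11,-10)
ρ-cycle length = 6 (tail of 0 descent steps not counted)

6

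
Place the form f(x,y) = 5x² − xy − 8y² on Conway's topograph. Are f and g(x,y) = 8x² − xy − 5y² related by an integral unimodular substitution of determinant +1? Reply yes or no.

D₁ = 161, D₂ = 161
river cycle of f (length 10): (5, 9, -4), (-4, 7, 7), (7, 7, -4), (-4, 9, 5), (5, 11, -2), (-2, 9, 10), (10, 11, -1), (-1, 11, 10), (10, 9, -2), (-2, 11, 5)
river cycle of g (length 10): (-5, 11, 2), (2, 9, -10), (-10, 11, 1), (1, 11, -10), (-10, 9, 2), (2, 11, -5), (-5, 9, 4), (4, 7, -7), (-7, 7, 4), (4, 9, -5)
cycles differ ⇒ inequivalent

no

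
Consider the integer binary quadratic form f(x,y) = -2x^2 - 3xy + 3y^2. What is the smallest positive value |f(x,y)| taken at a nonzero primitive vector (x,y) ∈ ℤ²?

descent: ρ → (3,3,-2)  [lands on river]
river: ρ → (-2,5,1)
river: ρ → (1,5,-2)
river: ρ → (-2,3,3)
closes: descent 1, river 4
min |a| on river = 1

1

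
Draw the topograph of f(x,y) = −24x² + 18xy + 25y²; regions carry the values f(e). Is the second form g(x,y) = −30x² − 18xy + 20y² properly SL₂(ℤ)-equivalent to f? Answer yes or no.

D₁ = 2724, D₂ = 2724
river cycle of f (length 24): (25, 32, -17), (-17, 36, 21), (21, 48, -5), (-5, 52, 1), (1, 52, -5), (-5, 48, 21), (21, 36, -17), (-17, 32, 25), (25, 18, -24), (-24, 30, 19), … (14 more)
river cycle of g (length 32): (20, 18, -30), (-30, 42, 8), (8, 38, -40), (-40, 42, 6), (6, 42, -40), (-40, 38, 8), (8, 42, -30), (-30, 18, 20), (20, 22, -28), (-28, 34, 14), … (22 more)
cycles differ ⇒ inequivalent

no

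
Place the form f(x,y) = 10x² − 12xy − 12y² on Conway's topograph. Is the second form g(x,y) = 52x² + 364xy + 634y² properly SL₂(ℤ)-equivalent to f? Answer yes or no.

D₁ = 624, D₂ = 624
river cycle of f (length 6): (-12, 12, 10), (10, 8, -14), (-14, 20, 4), (4, 20, -14), (-14, 8, 10), (10, 12, -12)
river cycle of g (length 6): (10, 8, -14), (-14, 20, 4), (4, 20, -14), (-14, 8, 10), (10, 12, -12), (-12, 12, 10)
cycles coincide ⇒ equivalent

yes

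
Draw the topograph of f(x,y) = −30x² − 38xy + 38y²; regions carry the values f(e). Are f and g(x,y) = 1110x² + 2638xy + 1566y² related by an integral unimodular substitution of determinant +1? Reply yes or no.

D₁ = 6004, D₂ = 6004
river cycle of f (length 20): (38, 38, -30), (-30, 22, 46), (46, 70, -6), (-6, 74, 22), (22, 58, -30), (-30, 62, 18), (18, 46, -54), (-54, 62, 10), (10, 58, -66), (-66, 74, 2), … (10 more)
river cycle of g (length 20): (38, 38, -30), (-30, 22, 46), (46, 70, -6), (-6, 74, 22), (22, 58, -30), (-30, 62, 18), (18, 46, -54), (-54, 62, 10), (10, 58, -66), (-66, 74, 2), … (10 more)
cycles coincide ⇒ equivalent

yes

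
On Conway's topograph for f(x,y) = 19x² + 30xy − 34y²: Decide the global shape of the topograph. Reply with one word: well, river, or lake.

D = b²−4ac = 30² − 4·19·(-34) = 3484
D > 0 non-square ⇒ indefinite ⇒ periodic river

river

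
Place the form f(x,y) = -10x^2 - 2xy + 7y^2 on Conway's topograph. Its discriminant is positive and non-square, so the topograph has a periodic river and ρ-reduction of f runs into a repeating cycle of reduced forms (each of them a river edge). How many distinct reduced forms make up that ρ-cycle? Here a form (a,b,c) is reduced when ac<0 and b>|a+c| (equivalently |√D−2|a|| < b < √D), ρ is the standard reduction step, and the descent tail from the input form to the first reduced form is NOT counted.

D = 284, ⌊√D⌋ = 16
descent: ρ → (7,16,-1)  [lands on river]
river: ρ → (-1,16,7)
river: ρ → (7,12,-5)
river: ρ → (-5,8,11)
river: ρ → (11,14,-2)
river: ρ → (-2,14,11)
river: ρ → (11,8,-5)
river: ρ → (-5,12,7)
ρ-cycle length = 8 (tail of 1 descent step not counted)

8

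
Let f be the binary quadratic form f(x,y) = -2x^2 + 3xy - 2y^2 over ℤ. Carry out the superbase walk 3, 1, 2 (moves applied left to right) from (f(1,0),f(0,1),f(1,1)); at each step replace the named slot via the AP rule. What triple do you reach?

start (-2,-2,-1) = (f(1,0),f(0,1),f(1,1))
replace slot 3: 2·((-2)+(-2)) − (-1) = -7 → (-2,-2,-7)
replace slot 1: 2·((-2)+(-7)) − (-2) = -16 → (-16,-2,-7)
replace slot 2: 2·((-16)+(-7)) − (-2) = -44 → (-16,-44,-7)

-16,-44,-7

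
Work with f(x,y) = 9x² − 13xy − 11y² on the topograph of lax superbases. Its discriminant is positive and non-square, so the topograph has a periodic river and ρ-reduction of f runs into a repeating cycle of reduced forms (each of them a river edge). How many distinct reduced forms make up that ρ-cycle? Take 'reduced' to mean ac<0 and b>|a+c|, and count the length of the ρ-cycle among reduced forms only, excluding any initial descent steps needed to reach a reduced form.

D = 565, ⌊√D⌋ = 23
descent: ρ → (-11,13,9)  [lands on river]
river: ρ → (9,23,-1)
river: ρ → (-1,23,9)
river: ρ → (9,13,-11)
river: ρ → (-11,9,11)
river: ρ → (11,13,-9)
river: ρ → (-9,23,1)
river: ρ → (1,23,-9)
river: ρ → (-9,13,11)
river: ρ → (11,9,-11)
ρ-cycle length = 10 (tail of 1 descent step not counted)

10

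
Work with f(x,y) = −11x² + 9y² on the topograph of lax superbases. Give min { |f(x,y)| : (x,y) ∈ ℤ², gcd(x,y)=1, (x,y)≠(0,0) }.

descent: ρ → (9,18,-2)  [lands on river]
river: ρ → (-2,18,9)
closes: descent 1, river 2
min |a| on river = 2

2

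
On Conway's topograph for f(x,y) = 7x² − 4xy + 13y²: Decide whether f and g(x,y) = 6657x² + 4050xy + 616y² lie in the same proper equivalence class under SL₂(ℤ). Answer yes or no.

D₁ = -348, D₂ = -348
f: reduced (well bottom): (7,-4,13) with a≤c, −a<b≤a
g: flip: (6657,4050,616)→(616,-4050,6657)
g: translate: b→-354 (≡-4050 mod 1232), so (616,-4050,6657)→(616,-354,51)
g: flip: (616,-354,51)→(51,354,616)
g: translate: b→48 (≡354 mod 102), so (51,354,616)→(51,48,13)
g: flip: (51,48,13)→(13,-48,51)
g: translate: b→4 (≡-48 mod 26), so (13,-48,51)→(13,4,7)
g: flip: (13,4,7)→(7,-4,13)
g: reduced (well bottom): (7,-4,13) with a≤c, −a<b≤a
reduced forms (7, -4, 13) vs (7, -4, 13) ⇒ equivalent

yes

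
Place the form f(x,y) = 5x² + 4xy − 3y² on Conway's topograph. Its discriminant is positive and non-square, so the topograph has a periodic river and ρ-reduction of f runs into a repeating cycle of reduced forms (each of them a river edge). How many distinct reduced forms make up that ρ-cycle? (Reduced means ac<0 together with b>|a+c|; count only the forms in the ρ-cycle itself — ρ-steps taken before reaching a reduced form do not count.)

D = 76, ⌊√D⌋ = 8
river: ρ → (-3,8,1)
river: ρ → (1,8,-3)
river: ρ → (-3,4,5)
river: ρ → (5,6,-2)
river: ρ → (-2,6,5)
river: ρ → (5,4,-3)
ρ-cycle length = 6 (tail of 0 descent steps not counted)

6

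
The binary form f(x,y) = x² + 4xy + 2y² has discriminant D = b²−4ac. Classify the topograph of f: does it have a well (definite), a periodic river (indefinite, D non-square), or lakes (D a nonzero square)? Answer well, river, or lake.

D = b²−4ac = 4² − 4·1·2 = 8
D > 0 non-square ⇒ indefinite ⇒ periodic river

river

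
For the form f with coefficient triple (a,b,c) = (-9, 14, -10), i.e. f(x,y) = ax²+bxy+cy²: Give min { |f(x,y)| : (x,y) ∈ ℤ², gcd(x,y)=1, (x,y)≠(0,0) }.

translate: b→4 (≡-14 mod 18), so (9,-14,10)→(9,4,5)
flip: (9,4,5)→(5,-4,9)
reduced (well bottom): (5,-4,9) with a≤c, −a<b≤a
well minimum |f| = |-5| = 5 (negative-definite)

5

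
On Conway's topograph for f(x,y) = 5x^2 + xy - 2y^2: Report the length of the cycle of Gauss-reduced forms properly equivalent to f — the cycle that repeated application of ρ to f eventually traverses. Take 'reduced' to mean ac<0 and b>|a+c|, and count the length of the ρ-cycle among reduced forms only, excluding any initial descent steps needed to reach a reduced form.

D = 41, ⌊√D⌋ = 6
descent: ρ → (-2,3,4)  [lands on river]
river: ρ → (4,5,-1)
river: ρ → (-1,5,4)
river: ρ → (4,3,-2)
river: ρ → (-2,5,2)
river: ρ → (2,3,-4)
river: ρ → (-4,5,1)
river: ρ → (1,5,-4)
river: ρ → (-4,3,2)
river: ρ → (2,5,-2)
ρ-cycle length = 10 (tail of 1 descent step not counted)

10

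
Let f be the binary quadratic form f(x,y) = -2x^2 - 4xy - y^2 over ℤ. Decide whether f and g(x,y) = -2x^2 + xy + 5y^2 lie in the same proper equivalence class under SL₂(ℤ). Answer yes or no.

D₁ = 8, D₂ = 41
discriminants differ ⇒ not SL₂(ℤ)-equivalent

no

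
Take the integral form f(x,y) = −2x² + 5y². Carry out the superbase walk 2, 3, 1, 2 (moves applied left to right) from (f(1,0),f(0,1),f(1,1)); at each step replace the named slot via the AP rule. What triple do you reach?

start (-2,5,3) = (f(1,0),f(0,1),f(1,1))
replace slot 2: 2·((-2)+3) − 5 = -3 → (-2,-3,3)
replace slot 3: 2·((-2)+(-3)) − 3 = -13 → (-2,-3,-13)
replace slot 1: 2·((-3)+(-13)) − (-2) = -30 → (-30,-3,-13)
replace slot 2: 2·((-30)+(-13)) − (-3) = -83 → (-30,-83,-13)

-30,-83,-13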